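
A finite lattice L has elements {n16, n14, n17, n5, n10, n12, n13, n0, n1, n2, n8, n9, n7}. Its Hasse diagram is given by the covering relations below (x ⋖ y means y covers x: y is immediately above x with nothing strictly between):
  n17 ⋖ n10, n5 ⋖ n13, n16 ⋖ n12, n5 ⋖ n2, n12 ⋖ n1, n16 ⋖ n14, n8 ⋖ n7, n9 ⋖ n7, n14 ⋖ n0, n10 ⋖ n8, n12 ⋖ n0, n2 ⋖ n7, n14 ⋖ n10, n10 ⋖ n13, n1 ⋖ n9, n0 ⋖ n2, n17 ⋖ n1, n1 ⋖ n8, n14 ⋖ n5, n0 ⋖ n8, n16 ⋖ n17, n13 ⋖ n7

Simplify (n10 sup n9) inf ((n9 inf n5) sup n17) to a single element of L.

n10 ∨ n9 = n7
n9 ∧ n5 = n16
n16 ∨ n17 = n17
n7 ∧ n17 = n17

n17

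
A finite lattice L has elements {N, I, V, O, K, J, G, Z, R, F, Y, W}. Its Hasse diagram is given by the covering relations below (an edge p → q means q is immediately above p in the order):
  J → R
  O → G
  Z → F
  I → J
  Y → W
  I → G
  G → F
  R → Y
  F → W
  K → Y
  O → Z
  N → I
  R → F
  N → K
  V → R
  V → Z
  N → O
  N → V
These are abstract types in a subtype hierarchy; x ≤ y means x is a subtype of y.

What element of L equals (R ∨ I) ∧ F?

R ∨ I = R
R ∧ F = R

R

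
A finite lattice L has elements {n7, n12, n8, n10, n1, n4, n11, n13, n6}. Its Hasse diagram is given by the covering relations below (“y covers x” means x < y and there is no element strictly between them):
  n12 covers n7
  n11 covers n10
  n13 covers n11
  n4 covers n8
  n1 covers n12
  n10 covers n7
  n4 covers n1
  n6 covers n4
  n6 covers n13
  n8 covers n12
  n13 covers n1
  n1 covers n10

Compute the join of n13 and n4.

n6

Common upper bounds of {n13, n4}: n6.
The least among these is n6.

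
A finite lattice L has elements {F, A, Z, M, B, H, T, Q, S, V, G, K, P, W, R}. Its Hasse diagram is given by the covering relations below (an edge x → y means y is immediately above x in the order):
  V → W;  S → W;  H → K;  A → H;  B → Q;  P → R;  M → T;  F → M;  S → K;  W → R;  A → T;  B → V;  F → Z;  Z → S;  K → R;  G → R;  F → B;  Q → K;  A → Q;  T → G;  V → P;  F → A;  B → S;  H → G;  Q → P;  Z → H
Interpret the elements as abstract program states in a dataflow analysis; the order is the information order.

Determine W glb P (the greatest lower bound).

V

Common lower bounds of {W, P}: B, F, V.
The greatest among these is V.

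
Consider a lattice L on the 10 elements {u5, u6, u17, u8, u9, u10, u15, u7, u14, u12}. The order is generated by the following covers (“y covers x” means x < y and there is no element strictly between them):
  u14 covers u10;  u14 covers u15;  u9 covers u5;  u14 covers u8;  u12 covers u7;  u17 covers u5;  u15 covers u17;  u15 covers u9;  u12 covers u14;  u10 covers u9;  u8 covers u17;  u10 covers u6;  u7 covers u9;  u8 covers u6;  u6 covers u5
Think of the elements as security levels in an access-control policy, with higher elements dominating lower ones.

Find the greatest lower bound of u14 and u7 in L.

Common lower bounds of {u14, u7}: u5, u9.
The greatest among these is u9.

u9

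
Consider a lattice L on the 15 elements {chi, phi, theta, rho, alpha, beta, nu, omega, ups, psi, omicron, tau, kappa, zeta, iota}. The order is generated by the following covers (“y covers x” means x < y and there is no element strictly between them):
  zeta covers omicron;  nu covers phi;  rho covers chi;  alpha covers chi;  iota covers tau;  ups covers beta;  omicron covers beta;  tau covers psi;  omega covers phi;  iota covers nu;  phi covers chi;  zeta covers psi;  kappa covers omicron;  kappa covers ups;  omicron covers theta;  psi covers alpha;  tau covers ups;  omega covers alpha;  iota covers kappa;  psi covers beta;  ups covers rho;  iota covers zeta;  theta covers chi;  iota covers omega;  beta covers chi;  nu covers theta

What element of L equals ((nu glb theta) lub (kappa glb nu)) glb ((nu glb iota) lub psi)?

theta

nu ∧ theta = theta
kappa ∧ nu = theta
theta ∨ theta = theta
nu ∧ iota = nu
nu ∨ psi = iota
theta ∧ iota = theta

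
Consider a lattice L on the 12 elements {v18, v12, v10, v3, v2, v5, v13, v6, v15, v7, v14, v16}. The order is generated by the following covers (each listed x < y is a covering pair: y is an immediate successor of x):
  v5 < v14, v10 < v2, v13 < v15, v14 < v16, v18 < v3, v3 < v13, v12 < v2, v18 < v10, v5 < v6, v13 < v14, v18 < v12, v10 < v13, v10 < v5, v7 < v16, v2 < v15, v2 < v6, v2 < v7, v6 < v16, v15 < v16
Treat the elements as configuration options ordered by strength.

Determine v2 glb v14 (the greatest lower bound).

Common lower bounds of {v2, v14}: v10, v18.
The greatest among these is v10.

v10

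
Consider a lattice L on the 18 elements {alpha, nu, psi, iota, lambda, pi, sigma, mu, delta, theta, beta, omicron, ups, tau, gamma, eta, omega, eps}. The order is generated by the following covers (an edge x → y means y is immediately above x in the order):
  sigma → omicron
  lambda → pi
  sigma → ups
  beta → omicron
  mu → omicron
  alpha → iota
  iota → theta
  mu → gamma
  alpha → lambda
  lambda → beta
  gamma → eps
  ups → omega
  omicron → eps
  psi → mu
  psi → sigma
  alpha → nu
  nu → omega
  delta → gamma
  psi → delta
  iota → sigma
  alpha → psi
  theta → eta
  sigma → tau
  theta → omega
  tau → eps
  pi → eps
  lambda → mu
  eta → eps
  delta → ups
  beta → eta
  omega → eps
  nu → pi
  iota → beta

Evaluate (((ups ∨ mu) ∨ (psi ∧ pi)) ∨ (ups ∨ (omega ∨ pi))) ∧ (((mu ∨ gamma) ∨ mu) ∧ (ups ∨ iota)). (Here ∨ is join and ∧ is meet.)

ups ∨ mu = eps
psi ∧ pi = alpha
eps ∨ alpha = eps
omega ∨ pi = eps
ups ∨ eps = eps
eps ∨ eps = eps
mu ∨ gamma = gamma
gamma ∨ mu = gamma
ups ∨ iota = ups
gamma ∧ ups = delta
eps ∧ delta = delta

delta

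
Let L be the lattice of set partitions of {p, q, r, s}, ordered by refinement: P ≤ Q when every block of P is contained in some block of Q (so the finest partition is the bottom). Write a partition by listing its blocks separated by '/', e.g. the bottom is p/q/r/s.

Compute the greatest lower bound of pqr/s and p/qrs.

p/qr/s

Common lower bounds of {pqr/s, p/qrs}: p/q/r/s, p/qr/s.
The greatest among these is p/qr/s.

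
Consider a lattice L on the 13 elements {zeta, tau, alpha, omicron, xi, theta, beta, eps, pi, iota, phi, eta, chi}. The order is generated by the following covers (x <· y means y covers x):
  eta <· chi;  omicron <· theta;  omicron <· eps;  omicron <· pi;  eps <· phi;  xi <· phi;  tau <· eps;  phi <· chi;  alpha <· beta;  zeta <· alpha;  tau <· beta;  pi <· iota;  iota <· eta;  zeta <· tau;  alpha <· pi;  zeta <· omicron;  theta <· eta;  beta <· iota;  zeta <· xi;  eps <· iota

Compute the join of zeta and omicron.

omicron

Common upper bounds of {zeta, omicron}: chi, eps, eta, iota, omicron, phi, pi, theta.
The least among these is omicron.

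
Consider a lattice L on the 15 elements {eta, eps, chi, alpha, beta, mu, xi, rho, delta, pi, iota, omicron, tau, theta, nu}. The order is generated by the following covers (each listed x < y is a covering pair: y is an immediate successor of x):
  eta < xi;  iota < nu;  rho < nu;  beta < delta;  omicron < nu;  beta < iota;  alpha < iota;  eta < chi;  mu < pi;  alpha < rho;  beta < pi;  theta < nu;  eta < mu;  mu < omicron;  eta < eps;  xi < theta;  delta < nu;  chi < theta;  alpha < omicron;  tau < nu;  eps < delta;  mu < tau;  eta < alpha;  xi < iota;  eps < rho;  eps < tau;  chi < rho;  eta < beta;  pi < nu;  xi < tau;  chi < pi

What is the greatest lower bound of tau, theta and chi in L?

Common lower bounds of {tau, theta, chi}: eta.
The greatest among these is eta.

eta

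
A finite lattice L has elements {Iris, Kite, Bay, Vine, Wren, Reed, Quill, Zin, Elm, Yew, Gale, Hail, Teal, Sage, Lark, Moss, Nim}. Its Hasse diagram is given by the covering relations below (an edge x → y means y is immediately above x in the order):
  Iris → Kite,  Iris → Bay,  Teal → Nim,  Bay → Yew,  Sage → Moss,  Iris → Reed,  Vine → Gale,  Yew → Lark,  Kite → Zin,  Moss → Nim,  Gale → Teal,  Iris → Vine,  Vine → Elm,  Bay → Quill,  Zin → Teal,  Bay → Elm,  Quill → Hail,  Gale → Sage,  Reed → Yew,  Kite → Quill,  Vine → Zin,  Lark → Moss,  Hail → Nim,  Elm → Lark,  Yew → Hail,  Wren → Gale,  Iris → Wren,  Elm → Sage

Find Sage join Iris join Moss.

Common upper bounds of {Sage, Iris, Moss}: Moss, Nim.
The least among these is Moss.

Moss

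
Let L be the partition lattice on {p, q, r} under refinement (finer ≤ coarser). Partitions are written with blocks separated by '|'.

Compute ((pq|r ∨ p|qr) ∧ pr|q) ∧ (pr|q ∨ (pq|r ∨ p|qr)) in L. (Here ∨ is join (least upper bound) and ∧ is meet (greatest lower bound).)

pr|q

pq|r ∨ p|qr = pqr
pqr ∧ pr|q = pr|q
pq|r ∨ p|qr = pqr
pr|q ∨ pqr = pqr
pr|q ∧ pqr = pr|q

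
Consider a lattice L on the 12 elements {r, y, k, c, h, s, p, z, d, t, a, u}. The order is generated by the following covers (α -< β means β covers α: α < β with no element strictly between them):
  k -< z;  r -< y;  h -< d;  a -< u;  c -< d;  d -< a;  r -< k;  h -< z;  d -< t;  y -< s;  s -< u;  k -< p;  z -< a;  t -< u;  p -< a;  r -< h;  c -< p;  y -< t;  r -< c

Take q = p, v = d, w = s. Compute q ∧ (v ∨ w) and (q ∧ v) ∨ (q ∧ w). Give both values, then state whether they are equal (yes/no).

v ∨ w = u, so q ∧ (v ∨ w) = p ∧ u = p.
q ∧ v = c and q ∧ w = r, so (q ∧ v) ∨ (q ∧ w) = c ∨ r = c.
Equal: no.

p; c; no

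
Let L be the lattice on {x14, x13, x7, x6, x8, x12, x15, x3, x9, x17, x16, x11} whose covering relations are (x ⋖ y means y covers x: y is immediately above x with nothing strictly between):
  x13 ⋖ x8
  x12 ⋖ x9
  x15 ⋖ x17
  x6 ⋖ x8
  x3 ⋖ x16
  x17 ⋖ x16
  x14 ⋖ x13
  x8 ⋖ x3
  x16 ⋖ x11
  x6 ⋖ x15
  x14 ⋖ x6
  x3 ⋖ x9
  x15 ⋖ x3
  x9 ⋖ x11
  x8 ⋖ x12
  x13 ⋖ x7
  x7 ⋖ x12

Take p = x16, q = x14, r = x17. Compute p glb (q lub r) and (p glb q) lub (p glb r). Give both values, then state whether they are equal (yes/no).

q lub r = x17, so p glb (q lub r) = x16 glb x17 = x17.
p glb q = x14 and p glb r = x17, so (p glb q) lub (p glb r) = x14 lub x17 = x17.
Equal: yes.

x17; x17; yes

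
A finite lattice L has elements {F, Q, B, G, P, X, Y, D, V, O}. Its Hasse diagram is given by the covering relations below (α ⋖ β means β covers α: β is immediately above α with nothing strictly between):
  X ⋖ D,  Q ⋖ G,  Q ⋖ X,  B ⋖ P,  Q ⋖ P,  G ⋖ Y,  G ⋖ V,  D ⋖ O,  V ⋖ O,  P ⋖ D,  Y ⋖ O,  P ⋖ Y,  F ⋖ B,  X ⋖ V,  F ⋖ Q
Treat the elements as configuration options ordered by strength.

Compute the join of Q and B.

Common upper bounds of {Q, B}: D, O, P, Y.
The least among these is P.

P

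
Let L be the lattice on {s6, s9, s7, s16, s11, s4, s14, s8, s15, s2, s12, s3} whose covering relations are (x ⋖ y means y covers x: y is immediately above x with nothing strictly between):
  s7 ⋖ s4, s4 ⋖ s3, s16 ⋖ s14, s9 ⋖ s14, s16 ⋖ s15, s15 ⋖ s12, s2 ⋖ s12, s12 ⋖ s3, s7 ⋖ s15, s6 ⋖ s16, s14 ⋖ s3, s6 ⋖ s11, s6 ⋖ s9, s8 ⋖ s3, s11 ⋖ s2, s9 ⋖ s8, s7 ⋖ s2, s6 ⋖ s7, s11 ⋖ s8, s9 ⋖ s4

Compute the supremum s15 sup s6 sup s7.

Common upper bounds of {s15, s6, s7}: s12, s15, s3.
The least among these is s15.

s15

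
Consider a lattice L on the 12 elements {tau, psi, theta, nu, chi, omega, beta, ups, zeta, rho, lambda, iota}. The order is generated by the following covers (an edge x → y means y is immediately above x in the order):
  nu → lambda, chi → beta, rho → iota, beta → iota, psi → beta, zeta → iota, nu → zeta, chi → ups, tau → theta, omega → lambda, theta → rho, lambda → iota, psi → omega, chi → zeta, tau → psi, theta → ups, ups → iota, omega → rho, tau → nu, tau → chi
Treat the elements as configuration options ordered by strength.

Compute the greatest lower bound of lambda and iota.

Common lower bounds of {lambda, iota}: lambda, nu, omega, psi, tau.
The greatest among these is lambda.

lambda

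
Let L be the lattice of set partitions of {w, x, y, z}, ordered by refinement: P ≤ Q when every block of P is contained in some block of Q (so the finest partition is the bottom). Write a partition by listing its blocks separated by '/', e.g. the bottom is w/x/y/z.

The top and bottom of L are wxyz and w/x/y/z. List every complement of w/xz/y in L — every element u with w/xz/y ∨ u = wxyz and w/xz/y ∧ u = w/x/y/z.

wx/yz, wxy/z, wyz/x, wz/xy

Need u with w/xz/y ∨ u = wxyz and w/xz/y ∧ u = w/x/y/z.
Checking each element gives: wx/yz, wxy/z, wyz/x, wz/xy.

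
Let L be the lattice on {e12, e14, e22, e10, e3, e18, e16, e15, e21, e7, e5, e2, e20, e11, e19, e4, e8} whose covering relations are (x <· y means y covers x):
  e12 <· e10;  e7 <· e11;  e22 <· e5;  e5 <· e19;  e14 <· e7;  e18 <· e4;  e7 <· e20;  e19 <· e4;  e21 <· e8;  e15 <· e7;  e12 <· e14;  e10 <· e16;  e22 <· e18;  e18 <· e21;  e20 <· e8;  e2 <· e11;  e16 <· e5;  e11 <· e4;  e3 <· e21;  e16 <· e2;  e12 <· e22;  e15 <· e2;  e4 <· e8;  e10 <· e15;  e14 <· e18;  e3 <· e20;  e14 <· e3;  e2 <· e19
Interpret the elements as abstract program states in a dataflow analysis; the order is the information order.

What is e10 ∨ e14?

e7

Common upper bounds of {e10, e14}: e11, e20, e4, e7, e8.
The least among these is e7.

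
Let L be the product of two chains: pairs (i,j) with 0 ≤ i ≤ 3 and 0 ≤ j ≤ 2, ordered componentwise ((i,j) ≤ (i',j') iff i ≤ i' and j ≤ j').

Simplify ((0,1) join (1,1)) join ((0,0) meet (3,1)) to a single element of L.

(0,1) ∨ (1,1) = (1,1)
(0,0) ∧ (3,1) = (0,0)
(1,1) ∨ (0,0) = (1,1)

(1,1)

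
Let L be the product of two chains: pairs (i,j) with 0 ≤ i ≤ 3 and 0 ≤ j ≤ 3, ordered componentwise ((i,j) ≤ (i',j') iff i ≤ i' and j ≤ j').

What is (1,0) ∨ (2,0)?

In a product of chains, the join is componentwise max, giving (2,0).

(2,0)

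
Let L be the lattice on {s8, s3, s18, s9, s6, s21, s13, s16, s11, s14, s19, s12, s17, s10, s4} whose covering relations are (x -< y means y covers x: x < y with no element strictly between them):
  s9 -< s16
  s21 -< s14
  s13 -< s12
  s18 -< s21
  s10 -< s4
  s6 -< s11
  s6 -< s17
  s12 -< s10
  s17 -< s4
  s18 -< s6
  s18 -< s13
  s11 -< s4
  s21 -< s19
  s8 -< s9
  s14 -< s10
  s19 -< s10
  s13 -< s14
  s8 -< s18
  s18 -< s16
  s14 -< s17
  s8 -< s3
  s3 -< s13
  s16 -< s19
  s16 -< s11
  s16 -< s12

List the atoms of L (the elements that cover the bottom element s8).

s18, s3, s9

The atoms are exactly the elements that cover s8: s18, s3, s9.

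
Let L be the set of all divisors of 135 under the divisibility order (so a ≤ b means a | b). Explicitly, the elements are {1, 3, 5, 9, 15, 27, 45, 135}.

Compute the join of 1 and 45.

Common upper bounds of {1, 45}: 135, 45.
The least among these is 45.

45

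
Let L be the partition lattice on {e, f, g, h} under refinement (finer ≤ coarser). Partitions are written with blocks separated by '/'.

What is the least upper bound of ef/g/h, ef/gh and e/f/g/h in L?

ef/gh

The join of ef/g/h, ef/gh, e/f/g/h merges any blocks that overlap across the partitions, giving ef/gh.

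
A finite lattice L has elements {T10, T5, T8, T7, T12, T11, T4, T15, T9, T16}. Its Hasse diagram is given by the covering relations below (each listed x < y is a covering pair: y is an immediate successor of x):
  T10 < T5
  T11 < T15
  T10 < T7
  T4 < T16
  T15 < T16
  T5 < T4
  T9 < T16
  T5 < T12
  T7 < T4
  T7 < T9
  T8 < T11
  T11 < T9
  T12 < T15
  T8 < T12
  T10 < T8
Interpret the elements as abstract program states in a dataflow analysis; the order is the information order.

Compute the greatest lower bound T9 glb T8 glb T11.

T8

Common lower bounds of {T9, T8, T11}: T10, T8.
The greatest among these is T8.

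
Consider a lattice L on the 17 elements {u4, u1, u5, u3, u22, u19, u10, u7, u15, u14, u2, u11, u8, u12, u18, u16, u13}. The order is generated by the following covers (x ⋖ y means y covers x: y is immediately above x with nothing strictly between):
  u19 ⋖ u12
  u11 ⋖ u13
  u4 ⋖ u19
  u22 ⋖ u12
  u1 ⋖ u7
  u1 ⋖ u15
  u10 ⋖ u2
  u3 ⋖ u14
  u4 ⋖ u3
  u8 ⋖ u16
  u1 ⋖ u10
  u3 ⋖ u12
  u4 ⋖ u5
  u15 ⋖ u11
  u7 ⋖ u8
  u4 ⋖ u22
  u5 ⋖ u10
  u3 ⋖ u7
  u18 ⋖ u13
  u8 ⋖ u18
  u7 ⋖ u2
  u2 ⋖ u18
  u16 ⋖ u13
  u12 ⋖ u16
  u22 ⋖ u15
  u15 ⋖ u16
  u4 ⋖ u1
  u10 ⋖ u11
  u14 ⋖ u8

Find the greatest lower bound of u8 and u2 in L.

u7

Common lower bounds of {u8, u2}: u1, u3, u4, u7.
The greatest among these is u7.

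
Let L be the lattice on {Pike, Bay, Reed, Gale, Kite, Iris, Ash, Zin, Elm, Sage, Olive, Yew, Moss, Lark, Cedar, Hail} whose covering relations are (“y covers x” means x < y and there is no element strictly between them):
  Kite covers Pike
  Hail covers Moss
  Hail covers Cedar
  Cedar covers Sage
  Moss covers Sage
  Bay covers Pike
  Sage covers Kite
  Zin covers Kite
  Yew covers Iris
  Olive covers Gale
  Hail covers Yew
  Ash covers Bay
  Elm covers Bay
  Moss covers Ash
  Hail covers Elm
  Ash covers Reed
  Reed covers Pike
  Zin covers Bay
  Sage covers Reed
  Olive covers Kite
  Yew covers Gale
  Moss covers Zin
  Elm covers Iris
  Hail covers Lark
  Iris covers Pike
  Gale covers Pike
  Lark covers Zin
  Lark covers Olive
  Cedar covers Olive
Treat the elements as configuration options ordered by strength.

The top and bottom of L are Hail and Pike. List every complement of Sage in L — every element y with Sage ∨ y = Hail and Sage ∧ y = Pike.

Elm, Iris, Yew

Need y with Sage ∨ y = Hail and Sage ∧ y = Pike.
Checking each element gives: Elm, Iris, Yew.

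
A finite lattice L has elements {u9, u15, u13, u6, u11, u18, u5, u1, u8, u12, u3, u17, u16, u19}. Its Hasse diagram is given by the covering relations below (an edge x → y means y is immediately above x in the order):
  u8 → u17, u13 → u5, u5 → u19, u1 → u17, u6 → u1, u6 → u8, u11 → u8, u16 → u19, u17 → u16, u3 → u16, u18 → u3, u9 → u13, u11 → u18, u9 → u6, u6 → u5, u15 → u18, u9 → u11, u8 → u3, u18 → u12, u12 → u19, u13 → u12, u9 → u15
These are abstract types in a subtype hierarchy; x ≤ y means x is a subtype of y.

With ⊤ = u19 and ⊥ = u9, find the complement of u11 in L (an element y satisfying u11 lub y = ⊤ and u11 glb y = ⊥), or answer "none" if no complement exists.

Need y with u11 ∨ y = u19 and u11 ∧ y = u9.
Checking each element gives: u5.

u5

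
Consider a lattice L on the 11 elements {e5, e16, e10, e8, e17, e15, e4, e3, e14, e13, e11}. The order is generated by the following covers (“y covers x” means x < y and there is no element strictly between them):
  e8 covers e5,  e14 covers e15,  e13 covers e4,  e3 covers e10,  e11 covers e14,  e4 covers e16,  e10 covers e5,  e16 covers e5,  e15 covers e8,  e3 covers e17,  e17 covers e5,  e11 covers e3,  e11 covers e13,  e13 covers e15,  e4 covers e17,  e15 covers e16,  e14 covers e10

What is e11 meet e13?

e13

Common lower bounds of {e11, e13}: e13, e15, e16, e17, e4, e5, e8.
The greatest among these is e13.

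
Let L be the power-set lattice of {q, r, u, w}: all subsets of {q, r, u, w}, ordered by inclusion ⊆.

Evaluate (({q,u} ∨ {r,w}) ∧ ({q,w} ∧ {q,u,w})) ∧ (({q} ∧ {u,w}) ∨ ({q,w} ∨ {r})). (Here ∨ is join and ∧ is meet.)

{q,u} ∨ {r,w} = {q,r,u,w}
{q,w} ∧ {q,u,w} = {q,w}
{q,r,u,w} ∧ {q,w} = {q,w}
{q} ∧ {u,w} = {}
{q,w} ∨ {r} = {q,r,w}
{} ∨ {q,r,w} = {q,r,w}
{q,w} ∧ {q,r,w} = {q,w}

{q,w}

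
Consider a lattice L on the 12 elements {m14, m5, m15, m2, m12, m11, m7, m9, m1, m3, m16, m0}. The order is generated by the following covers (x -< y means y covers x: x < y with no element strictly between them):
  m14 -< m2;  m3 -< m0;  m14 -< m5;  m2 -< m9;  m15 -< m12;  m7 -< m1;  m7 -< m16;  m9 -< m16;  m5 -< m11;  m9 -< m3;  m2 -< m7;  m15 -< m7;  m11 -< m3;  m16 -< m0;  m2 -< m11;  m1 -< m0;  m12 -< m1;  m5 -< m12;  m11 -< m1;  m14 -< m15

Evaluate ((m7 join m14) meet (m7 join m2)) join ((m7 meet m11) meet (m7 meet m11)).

m7 ∨ m14 = m7
m7 ∨ m2 = m7
m7 ∧ m7 = m7
m7 ∧ m11 = m2
m7 ∧ m11 = m2
m2 ∧ m2 = m2
m7 ∨ m2 = m7

m7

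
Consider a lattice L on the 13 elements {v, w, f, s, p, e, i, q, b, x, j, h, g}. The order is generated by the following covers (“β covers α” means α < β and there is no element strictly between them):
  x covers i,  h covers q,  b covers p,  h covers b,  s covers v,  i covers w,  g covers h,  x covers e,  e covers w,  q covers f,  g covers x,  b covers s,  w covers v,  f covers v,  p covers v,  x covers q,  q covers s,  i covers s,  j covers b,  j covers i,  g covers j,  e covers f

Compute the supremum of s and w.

Common upper bounds of {s, w}: g, i, j, x.
The least among these is i.

i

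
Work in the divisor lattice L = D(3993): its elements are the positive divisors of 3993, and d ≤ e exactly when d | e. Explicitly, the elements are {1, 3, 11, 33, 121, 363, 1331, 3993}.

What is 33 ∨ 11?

In the divisibility order, the join is the least common multiple: lcm(33, 11) = 33.

33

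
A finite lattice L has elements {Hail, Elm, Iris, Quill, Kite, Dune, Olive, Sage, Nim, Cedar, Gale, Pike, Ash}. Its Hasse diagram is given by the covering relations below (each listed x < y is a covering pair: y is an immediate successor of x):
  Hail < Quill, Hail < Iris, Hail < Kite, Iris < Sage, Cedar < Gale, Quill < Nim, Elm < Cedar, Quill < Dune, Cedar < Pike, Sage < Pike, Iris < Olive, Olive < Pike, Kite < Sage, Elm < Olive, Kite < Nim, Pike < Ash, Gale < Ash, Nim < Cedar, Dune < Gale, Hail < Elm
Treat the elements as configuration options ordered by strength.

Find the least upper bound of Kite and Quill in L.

Common upper bounds of {Kite, Quill}: Ash, Cedar, Gale, Nim, Pike.
The least among these is Nim.

Nim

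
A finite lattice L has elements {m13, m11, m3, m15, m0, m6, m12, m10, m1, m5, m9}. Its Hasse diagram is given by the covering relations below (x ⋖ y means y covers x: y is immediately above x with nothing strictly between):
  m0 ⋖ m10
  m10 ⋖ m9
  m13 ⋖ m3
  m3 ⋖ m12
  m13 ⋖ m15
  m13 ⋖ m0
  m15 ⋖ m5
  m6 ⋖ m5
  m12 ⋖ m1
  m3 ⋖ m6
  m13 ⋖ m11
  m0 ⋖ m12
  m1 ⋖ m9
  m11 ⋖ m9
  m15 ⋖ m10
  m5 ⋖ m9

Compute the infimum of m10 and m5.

Common lower bounds of {m10, m5}: m13, m15.
The greatest among these is m15.

m15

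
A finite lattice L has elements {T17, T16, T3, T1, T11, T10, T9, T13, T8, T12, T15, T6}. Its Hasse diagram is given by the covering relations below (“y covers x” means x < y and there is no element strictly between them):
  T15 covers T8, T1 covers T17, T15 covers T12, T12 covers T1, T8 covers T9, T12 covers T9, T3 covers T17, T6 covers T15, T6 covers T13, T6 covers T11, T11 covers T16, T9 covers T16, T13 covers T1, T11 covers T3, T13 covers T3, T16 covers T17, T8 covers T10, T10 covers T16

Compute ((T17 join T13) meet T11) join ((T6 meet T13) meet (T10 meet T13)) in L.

T17 ∨ T13 = T13
T13 ∧ T11 = T3
T6 ∧ T13 = T13
T10 ∧ T13 = T17
T13 ∧ T17 = T17
T3 ∨ T17 = T3

T3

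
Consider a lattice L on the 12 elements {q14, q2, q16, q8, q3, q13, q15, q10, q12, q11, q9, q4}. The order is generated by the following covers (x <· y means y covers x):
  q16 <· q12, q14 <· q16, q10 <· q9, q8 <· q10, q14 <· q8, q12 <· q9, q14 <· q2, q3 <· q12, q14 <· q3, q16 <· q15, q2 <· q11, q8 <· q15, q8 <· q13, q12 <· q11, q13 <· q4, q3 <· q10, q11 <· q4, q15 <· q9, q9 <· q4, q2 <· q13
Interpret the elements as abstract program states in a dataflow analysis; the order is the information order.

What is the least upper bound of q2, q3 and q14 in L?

q11

Common upper bounds of {q2, q3, q14}: q11, q4.
The least among these is q11.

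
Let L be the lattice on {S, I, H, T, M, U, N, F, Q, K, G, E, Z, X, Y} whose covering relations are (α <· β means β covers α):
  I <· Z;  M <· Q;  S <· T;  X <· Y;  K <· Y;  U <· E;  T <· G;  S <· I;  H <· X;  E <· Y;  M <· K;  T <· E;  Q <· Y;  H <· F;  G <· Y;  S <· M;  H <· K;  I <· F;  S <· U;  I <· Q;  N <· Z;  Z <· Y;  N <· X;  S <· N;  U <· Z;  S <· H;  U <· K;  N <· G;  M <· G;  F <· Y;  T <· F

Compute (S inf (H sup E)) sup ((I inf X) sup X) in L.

X

H ∨ E = Y
S ∧ Y = S
I ∧ X = S
S ∨ X = X
S ∨ X = X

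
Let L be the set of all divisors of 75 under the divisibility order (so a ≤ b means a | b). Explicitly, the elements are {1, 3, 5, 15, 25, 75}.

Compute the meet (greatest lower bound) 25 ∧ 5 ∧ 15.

5

Common lower bounds of {25, 5, 15}: 1, 5.
The greatest among these is 5.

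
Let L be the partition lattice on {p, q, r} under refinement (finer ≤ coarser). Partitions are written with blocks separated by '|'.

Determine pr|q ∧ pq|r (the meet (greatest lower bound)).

p|q|r

The meet (common refinement) of pr|q and pq|r intersects blocks pairwise, giving p|q|r.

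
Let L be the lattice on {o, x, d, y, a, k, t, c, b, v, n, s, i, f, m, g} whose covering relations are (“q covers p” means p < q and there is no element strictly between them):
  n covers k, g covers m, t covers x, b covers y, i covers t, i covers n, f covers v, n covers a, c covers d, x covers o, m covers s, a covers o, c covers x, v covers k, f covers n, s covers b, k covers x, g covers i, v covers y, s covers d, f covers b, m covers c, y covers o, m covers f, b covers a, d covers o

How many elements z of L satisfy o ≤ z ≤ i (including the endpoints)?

The interval [o, i] = {a, i, k, n, o, t, x}, which has 7 elements.

7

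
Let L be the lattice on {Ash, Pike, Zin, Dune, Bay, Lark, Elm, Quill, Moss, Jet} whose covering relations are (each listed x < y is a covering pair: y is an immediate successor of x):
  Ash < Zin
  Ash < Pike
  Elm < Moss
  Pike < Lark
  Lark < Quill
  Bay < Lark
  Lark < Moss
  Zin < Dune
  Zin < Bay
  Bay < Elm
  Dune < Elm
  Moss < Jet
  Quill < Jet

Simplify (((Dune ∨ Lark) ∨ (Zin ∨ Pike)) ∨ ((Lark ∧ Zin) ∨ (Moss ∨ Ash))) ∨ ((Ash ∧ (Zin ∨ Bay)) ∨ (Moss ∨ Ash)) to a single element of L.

Moss

Dune ∨ Lark = Moss
Zin ∨ Pike = Lark
Moss ∨ Lark = Moss
Lark ∧ Zin = Zin
Moss ∨ Ash = Moss
Zin ∨ Moss = Moss
Moss ∨ Moss = Moss
Zin ∨ Bay = Bay
Ash ∧ Bay = Ash
Moss ∨ Ash = Moss
Ash ∨ Moss = Moss
Moss ∨ Moss = Moss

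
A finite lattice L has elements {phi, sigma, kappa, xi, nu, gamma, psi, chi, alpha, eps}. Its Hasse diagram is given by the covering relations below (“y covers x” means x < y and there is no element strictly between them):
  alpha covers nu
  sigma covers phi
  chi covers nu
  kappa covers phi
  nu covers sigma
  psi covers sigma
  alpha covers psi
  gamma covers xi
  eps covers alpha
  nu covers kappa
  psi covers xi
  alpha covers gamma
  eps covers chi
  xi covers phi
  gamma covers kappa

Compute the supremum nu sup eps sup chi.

Common upper bounds of {nu, eps, chi}: eps.
The least among these is eps.

eps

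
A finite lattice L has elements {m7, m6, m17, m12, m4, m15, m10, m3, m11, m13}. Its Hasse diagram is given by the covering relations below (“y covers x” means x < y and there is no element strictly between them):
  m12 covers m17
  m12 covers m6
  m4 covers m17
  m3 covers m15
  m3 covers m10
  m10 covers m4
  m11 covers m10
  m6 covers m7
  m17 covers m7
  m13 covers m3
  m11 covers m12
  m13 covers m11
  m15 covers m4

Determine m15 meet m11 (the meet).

Common lower bounds of {m15, m11}: m17, m4, m7.
The greatest among these is m4.

m4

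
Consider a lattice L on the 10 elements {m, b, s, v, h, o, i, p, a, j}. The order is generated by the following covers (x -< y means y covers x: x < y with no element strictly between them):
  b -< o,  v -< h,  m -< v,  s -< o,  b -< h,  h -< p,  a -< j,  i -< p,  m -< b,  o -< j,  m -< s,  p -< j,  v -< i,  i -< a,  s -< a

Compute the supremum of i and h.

Common upper bounds of {i, h}: j, p.
The least among these is p.

p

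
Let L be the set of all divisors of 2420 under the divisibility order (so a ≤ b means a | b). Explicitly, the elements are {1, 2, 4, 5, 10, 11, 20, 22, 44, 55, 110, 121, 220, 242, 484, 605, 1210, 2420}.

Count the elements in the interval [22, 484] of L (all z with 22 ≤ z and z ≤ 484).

The interval [22, 484] = {22, 242, 44, 484}, which has 4 elements.

4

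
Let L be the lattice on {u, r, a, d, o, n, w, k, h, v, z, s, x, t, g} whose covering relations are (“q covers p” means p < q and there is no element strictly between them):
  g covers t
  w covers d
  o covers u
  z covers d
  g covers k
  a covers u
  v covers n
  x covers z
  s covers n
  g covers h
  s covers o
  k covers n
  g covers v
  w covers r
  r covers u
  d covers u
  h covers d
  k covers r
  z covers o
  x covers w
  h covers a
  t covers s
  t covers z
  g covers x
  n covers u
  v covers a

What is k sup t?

g

Common upper bounds of {k, t}: g.
The least among these is g.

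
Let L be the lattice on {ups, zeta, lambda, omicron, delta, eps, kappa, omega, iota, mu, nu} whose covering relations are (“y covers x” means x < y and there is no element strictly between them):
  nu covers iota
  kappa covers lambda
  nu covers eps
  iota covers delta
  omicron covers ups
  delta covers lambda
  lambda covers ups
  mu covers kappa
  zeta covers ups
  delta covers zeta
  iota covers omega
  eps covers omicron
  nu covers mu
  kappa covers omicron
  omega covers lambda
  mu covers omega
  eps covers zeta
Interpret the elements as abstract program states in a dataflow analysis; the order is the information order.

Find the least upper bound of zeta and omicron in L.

Common upper bounds of {zeta, omicron}: eps, nu.
The least among these is eps.

eps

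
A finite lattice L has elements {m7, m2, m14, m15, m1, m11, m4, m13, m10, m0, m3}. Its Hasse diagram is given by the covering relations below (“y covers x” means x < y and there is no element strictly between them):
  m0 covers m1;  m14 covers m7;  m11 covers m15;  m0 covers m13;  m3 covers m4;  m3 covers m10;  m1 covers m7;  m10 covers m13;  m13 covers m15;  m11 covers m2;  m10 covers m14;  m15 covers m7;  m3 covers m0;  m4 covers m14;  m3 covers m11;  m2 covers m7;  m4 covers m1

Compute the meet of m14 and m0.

Common lower bounds of {m14, m0}: m7.
The greatest among these is m7.

m7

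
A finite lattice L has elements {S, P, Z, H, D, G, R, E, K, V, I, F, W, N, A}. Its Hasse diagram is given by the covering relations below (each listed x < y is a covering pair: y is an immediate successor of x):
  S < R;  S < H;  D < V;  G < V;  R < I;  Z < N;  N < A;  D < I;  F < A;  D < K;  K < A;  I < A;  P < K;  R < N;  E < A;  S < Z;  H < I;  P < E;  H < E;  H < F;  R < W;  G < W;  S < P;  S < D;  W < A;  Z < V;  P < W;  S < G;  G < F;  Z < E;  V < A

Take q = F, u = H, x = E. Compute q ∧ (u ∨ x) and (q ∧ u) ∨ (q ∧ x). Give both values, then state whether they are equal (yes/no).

H; H; yes

u ∨ x = E, so q ∧ (u ∨ x) = F ∧ E = H.
q ∧ u = H and q ∧ x = H, so (q ∧ u) ∨ (q ∧ x) = H ∨ H = H.
Equal: yes.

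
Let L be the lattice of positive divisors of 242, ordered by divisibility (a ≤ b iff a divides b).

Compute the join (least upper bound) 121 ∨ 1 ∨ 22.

In the divisibility order, the join is the least common multiple: lcm(121, 1, 22) = 242.

242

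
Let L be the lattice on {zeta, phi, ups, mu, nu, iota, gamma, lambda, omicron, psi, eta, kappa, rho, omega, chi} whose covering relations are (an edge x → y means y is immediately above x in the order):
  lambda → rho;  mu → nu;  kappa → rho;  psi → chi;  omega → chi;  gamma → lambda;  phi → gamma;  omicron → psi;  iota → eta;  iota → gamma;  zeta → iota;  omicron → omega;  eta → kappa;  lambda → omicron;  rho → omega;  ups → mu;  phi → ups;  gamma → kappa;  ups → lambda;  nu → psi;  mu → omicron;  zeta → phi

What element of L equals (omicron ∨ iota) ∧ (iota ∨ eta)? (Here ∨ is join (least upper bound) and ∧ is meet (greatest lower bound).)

omicron ∨ iota = omicron
iota ∨ eta = eta
omicron ∧ eta = iota

iota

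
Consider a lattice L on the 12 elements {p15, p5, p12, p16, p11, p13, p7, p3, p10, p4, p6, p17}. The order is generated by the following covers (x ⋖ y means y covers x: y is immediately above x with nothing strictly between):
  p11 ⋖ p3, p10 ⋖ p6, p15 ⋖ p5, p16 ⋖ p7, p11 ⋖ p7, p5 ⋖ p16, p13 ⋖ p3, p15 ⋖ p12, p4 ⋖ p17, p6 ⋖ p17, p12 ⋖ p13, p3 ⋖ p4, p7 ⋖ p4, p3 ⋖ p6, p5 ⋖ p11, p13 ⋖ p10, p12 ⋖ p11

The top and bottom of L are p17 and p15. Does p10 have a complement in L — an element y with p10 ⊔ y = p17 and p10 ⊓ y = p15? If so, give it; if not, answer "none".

p16

Need y with p10 ∨ y = p17 and p10 ∧ y = p15.
Checking each element gives: p16.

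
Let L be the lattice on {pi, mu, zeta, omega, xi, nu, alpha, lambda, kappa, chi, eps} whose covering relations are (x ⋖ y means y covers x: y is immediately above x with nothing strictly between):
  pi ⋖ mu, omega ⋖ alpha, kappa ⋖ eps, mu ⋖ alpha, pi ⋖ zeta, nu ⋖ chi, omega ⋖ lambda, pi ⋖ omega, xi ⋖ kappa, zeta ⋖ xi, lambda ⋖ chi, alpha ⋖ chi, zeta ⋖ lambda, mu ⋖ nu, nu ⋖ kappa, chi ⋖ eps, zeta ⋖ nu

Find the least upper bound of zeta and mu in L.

Common upper bounds of {zeta, mu}: chi, eps, kappa, nu.
The least among these is nu.

nu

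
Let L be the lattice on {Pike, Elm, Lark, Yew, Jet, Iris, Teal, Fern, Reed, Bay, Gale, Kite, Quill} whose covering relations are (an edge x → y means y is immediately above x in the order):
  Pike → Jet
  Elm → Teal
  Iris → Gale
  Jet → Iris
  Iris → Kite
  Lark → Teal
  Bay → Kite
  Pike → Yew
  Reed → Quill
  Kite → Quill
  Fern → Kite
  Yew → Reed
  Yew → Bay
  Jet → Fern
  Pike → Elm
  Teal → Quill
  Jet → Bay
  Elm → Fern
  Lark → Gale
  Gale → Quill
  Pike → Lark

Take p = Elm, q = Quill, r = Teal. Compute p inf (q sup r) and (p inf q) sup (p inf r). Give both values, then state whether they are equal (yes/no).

q sup r = Quill, so p inf (q sup r) = Elm inf Quill = Elm.
p inf q = Elm and p inf r = Elm, so (p inf q) sup (p inf r) = Elm sup Elm = Elm.
Equal: yes.

Elm; Elm; yes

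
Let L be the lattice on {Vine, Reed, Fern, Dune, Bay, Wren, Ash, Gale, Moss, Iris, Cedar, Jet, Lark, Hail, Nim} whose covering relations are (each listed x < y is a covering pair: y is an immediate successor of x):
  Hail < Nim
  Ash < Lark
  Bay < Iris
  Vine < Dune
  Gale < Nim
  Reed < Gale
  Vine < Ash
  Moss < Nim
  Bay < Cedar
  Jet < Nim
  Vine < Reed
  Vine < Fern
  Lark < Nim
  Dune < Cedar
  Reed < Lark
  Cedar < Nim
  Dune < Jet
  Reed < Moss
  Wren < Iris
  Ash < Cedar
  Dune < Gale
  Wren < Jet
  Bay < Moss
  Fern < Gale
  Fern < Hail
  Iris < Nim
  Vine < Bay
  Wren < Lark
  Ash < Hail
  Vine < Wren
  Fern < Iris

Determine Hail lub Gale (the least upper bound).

Nim

Common upper bounds of {Hail, Gale}: Nim.
The least among these is Nim.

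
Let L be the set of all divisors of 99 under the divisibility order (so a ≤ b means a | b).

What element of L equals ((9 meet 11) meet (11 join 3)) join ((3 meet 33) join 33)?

33

9 ∧ 11 = 1
11 ∨ 3 = 33
1 ∧ 33 = 1
3 ∧ 33 = 3
3 ∨ 33 = 33
1 ∨ 33 = 33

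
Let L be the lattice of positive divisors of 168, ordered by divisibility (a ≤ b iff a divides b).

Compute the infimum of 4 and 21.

1

In the divisibility order, the meet is the greatest common divisor: gcd(4, 21) = 1.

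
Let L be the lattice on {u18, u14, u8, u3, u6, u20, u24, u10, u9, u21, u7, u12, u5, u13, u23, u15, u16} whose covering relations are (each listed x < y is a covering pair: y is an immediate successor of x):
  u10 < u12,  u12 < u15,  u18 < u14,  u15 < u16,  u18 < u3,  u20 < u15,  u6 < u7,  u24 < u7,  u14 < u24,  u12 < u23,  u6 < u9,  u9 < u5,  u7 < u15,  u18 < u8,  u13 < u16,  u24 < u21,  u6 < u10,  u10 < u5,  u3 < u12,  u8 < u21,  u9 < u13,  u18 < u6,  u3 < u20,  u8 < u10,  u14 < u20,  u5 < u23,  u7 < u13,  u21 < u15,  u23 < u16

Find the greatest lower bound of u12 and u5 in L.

u10

Common lower bounds of {u12, u5}: u10, u18, u6, u8.
The greatest among these is u10.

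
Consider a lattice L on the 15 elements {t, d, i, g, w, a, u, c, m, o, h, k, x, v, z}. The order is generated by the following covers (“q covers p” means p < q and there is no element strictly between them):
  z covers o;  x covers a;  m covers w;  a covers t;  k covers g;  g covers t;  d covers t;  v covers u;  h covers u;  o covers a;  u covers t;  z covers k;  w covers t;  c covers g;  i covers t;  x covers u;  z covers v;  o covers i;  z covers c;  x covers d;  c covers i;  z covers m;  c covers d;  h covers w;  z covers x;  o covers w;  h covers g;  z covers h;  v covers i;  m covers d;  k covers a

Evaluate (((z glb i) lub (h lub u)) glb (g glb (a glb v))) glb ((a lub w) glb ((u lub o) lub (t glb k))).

t

z ∧ i = i
h ∨ u = h
i ∨ h = z
a ∧ v = t
g ∧ t = t
z ∧ t = t
a ∨ w = o
u ∨ o = z
t ∧ k = t
z ∨ t = z
o ∧ z = o
t ∧ o = t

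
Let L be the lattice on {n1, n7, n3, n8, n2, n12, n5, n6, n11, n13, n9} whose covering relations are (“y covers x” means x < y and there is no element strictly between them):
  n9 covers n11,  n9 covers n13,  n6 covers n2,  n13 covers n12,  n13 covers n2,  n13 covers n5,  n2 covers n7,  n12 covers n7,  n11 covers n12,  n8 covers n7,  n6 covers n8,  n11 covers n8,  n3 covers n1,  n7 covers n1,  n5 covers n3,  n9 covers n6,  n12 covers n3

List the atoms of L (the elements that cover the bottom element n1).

n3, n7

The atoms are exactly the elements that cover n1: n3, n7.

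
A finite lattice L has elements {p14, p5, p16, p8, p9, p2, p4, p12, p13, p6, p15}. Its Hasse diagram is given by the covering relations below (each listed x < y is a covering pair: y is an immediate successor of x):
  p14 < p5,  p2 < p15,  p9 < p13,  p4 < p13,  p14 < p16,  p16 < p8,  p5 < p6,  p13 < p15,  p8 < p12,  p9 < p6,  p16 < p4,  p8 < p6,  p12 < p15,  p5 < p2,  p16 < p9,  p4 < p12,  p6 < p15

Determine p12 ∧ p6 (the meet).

p8

Common lower bounds of {p12, p6}: p14, p16, p8.
The greatest among these is p8.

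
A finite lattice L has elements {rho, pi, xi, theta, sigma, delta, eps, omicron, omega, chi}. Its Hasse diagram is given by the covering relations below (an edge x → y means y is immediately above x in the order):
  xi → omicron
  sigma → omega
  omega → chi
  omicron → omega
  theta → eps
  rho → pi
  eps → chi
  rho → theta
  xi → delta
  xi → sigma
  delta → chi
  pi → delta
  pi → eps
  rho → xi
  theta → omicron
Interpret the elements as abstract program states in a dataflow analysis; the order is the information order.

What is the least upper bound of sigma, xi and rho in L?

sigma

Common upper bounds of {sigma, xi, rho}: chi, omega, sigma.
The least among these is sigma.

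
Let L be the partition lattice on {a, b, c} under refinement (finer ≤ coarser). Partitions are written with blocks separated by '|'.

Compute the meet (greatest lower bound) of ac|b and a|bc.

The meet (common refinement) of ac|b and a|bc intersects blocks pairwise, giving a|b|c.

a|b|c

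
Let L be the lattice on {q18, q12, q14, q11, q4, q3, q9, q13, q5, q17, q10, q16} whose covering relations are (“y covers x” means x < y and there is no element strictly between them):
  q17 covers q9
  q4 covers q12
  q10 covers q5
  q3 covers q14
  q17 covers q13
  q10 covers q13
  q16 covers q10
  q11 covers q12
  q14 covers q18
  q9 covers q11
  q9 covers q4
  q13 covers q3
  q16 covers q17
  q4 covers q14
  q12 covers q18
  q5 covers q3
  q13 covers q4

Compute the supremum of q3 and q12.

q13

Common upper bounds of {q3, q12}: q10, q13, q16, q17.
The least among these is q13.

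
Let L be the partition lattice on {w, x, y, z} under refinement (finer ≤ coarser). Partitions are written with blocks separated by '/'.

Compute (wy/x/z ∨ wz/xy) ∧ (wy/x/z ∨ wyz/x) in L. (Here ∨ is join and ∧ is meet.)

wy/x/z ∨ wz/xy = wxyz
wy/x/z ∨ wyz/x = wyz/x
wxyz ∧ wyz/x = wyz/x

wyz/x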